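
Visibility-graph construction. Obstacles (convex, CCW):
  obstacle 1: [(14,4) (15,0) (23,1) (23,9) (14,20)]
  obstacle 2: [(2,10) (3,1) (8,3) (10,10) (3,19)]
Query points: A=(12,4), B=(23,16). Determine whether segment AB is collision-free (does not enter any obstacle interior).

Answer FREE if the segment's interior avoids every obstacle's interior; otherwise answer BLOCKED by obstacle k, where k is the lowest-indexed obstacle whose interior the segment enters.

BLOCKED by obstacle 1

Obstacle 1 [(14,4) (15,0) (23,1) (23,9) (14,20)]:
  edge (14,4)–(15,0): clear
  edge (15,0)–(23,1): clear
  edge (23,1)–(23,9): clear
  edge (23,9)–(14,20): crosses AB
  edge (14,20)–(14,4): crosses AB
  → BLOCKED
Obstacle 2 [(2,10) (3,1) (8,3) (10,10) (3,19)]:
  edge (2,10)–(3,1): clear
  edge (3,1)–(8,3): clear
  edge (8,3)–(10,10): clear
  edge (10,10)–(3,19): clear
  edge (3,19)–(2,10): clear
  midpoint (35/2,10) outside
  → clear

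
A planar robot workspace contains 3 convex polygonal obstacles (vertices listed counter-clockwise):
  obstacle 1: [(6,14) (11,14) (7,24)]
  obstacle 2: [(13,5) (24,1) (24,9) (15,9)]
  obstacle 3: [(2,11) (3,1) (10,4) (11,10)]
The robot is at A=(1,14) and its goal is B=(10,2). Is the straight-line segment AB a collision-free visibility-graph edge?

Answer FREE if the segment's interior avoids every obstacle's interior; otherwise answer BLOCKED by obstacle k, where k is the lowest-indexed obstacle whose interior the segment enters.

Obstacle 1 [(6,14) (11,14) (7,24)]:
  edge (6,14)–(11,14): clear
  edge (11,14)–(7,24): clear
  edge (7,24)–(6,14): clear
  midpoint (11/2,8) outside
  → clear
Obstacle 2 [(13,5) (24,1) (24,9) (15,9)]:
  edge (13,5)–(24,1): clear
  edge (24,1)–(24,9): clear
  edge (24,9)–(15,9): clear
  edge (15,9)–(13,5): clear
  midpoint (11/2,8) outside
  → clear
Obstacle 3 [(2,11) (3,1) (10,4) (11,10)]:
  edge (2,11)–(3,1): clear
  edge (3,1)–(10,4): crosses AB
  edge (10,4)–(11,10): clear
  edge (11,10)–(2,11): crosses AB
  → BLOCKED

BLOCKED by obstacle 3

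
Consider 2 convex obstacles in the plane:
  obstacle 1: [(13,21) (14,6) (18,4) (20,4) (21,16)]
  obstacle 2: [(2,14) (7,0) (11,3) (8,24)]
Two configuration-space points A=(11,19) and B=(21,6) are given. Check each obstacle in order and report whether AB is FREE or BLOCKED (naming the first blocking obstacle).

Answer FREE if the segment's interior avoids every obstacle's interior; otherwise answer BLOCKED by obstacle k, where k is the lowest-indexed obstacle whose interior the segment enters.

BLOCKED by obstacle 1

Obstacle 1 [(13,21) (14,6) (18,4) (20,4) (21,16)]:
  edge (13,21)–(14,6): crosses AB
  edge (14,6)–(18,4): clear
  edge (18,4)–(20,4): clear
  edge (20,4)–(21,16): crosses AB
  edge (21,16)–(13,21): clear
  → BLOCKED
Obstacle 2 [(2,14) (7,0) (11,3) (8,24)]:
  edge (2,14)–(7,0): clear
  edge (7,0)–(11,3): clear
  edge (11,3)–(8,24): clear
  edge (8,24)–(2,14): clear
  midpoint (16,25/2) outside
  → clear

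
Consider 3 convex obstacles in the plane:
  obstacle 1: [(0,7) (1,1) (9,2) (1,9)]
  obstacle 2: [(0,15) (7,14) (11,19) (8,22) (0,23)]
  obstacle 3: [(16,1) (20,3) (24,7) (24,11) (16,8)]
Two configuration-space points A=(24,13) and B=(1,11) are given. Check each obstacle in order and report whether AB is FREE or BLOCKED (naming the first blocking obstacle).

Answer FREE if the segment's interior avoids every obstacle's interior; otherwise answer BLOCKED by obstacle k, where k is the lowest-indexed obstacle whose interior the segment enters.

Obstacle 1 [(0,7) (1,1) (9,2) (1,9)]:
  edge (0,7)–(1,1): clear
  edge (1,1)–(9,2): clear
  edge (9,2)–(1,9): clear
  edge (1,9)–(0,7): clear
  midpoint (25/2,12) outside
  → clear
Obstacle 2 [(0,15) (7,14) (11,19) (8,22) (0,23)]:
  edge (0,15)–(7,14): clear
  edge (7,14)–(11,19): clear
  edge (11,19)–(8,22): clear
  edge (8,22)–(0,23): clear
  edge (0,23)–(0,15): clear
  midpoint (25/2,12) outside
  → clear
Obstacle 3 [(16,1) (20,3) (24,7) (24,11) (16,8)]:
  edge (16,1)–(20,3): clear
  edge (20,3)–(24,7): clear
  edge (24,7)–(24,11): clear
  edge (24,11)–(16,8): clear
  edge (16,8)–(16,1): clear
  midpoint (25/2,12) outside
  → clear

FREE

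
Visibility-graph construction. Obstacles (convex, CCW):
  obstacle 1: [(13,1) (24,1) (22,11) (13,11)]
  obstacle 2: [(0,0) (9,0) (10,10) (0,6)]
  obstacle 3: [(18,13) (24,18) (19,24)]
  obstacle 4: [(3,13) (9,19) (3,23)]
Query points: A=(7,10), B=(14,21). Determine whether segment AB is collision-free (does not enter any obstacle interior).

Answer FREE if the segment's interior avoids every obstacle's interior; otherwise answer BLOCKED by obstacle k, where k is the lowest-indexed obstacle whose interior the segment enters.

FREE

Obstacle 1 [(13,1) (24,1) (22,11) (13,11)]:
  edge (13,1)–(24,1): clear
  edge (24,1)–(22,11): clear
  edge (22,11)–(13,11): clear
  edge (13,11)–(13,1): clear
  midpoint (21/2,31/2) outside
  → clear
Obstacle 2 [(0,0) (9,0) (10,10) (0,6)]:
  edge (0,0)–(9,0): clear
  edge (9,0)–(10,10): clear
  edge (10,10)–(0,6): clear
  edge (0,6)–(0,0): clear
  midpoint (21/2,31/2) outside
  → clear
Obstacle 3 [(18,13) (24,18) (19,24)]:
  edge (18,13)–(24,18): clear
  edge (24,18)–(19,24): clear
  edge (19,24)–(18,13): clear
  midpoint (21/2,31/2) outside
  → clear
Obstacle 4 [(3,13) (9,19) (3,23)]:
  edge (3,13)–(9,19): clear
  edge (9,19)–(3,23): clear
  edge (3,23)–(3,13): clear
  midpoint (21/2,31/2) outside
  → clear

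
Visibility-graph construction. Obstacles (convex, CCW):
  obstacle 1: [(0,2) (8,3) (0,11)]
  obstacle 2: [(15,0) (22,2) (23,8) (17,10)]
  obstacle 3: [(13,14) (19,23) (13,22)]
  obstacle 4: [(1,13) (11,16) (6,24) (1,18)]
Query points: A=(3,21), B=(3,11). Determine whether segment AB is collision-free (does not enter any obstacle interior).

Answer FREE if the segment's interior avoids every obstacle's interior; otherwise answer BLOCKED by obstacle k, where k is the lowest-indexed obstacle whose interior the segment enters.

Obstacle 1 [(0,2) (8,3) (0,11)]:
  edge (0,2)–(8,3): clear
  edge (8,3)–(0,11): clear
  edge (0,11)–(0,2): clear
  midpoint (3,16) outside
  → clear
Obstacle 2 [(15,0) (22,2) (23,8) (17,10)]:
  edge (15,0)–(22,2): clear
  edge (22,2)–(23,8): clear
  edge (23,8)–(17,10): clear
  edge (17,10)–(15,0): clear
  midpoint (3,16) outside
  → clear
Obstacle 3 [(13,14) (19,23) (13,22)]:
  edge (13,14)–(19,23): clear
  edge (19,23)–(13,22): clear
  edge (13,22)–(13,14): clear
  midpoint (3,16) outside
  → clear
Obstacle 4 [(1,13) (11,16) (6,24) (1,18)]:
  edge (1,13)–(11,16): crosses AB
  edge (11,16)–(6,24): clear
  edge (6,24)–(1,18): crosses AB
  edge (1,18)–(1,13): clear
  → BLOCKED

BLOCKED by obstacle 4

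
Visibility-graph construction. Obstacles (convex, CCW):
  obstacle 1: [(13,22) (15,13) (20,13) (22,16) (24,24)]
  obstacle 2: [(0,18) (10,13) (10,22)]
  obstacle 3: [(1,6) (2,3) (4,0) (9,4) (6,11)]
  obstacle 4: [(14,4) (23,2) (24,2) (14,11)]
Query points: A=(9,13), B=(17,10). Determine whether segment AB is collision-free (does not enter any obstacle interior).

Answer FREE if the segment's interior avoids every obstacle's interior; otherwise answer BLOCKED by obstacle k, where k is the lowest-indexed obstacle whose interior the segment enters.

FREE

Obstacle 1 [(13,22) (15,13) (20,13) (22,16) (24,24)]:
  edge (13,22)–(15,13): clear
  edge (15,13)–(20,13): clear
  edge (20,13)–(22,16): clear
  edge (22,16)–(24,24): clear
  edge (24,24)–(13,22): clear
  midpoint (13,23/2) outside
  → clear
Obstacle 2 [(0,18) (10,13) (10,22)]:
  edge (0,18)–(10,13): clear
  edge (10,13)–(10,22): clear
  edge (10,22)–(0,18): clear
  midpoint (13,23/2) outside
  → clear
Obstacle 3 [(1,6) (2,3) (4,0) (9,4) (6,11)]:
  edge (1,6)–(2,3): clear
  edge (2,3)–(4,0): clear
  edge (4,0)–(9,4): clear
  edge (9,4)–(6,11): clear
  edge (6,11)–(1,6): clear
  midpoint (13,23/2) outside
  → clear
Obstacle 4 [(14,4) (23,2) (24,2) (14,11)]:
  edge (14,4)–(23,2): clear
  edge (23,2)–(24,2): clear
  edge (24,2)–(14,11): clear
  edge (14,11)–(14,4): clear
  midpoint (13,23/2) outside
  → clear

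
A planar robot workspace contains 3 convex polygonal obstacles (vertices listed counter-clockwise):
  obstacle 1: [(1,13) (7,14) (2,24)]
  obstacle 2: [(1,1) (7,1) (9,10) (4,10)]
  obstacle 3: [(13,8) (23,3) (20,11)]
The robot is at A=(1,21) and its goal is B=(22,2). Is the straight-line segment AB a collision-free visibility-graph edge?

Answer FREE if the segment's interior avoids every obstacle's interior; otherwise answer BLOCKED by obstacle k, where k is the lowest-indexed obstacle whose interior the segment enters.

Obstacle 1 [(1,13) (7,14) (2,24)]:
  edge (1,13)–(7,14): clear
  edge (7,14)–(2,24): crosses AB
  edge (2,24)–(1,13): crosses AB
  → BLOCKED
Obstacle 2 [(1,1) (7,1) (9,10) (4,10)]:
  edge (1,1)–(7,1): clear
  edge (7,1)–(9,10): clear
  edge (9,10)–(4,10): clear
  edge (4,10)–(1,1): clear
  midpoint (23/2,23/2) outside
  → clear
Obstacle 3 [(13,8) (23,3) (20,11)]:
  edge (13,8)–(23,3): crosses AB
  edge (23,3)–(20,11): clear
  edge (20,11)–(13,8): crosses AB
  → BLOCKED

BLOCKED by obstacle 1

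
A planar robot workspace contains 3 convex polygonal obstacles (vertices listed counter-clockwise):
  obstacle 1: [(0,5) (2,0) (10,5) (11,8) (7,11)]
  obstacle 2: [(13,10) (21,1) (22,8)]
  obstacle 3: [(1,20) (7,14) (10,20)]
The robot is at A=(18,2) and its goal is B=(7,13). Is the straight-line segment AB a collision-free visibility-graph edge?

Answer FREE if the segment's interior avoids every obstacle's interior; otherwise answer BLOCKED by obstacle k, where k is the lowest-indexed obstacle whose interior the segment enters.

Obstacle 1 [(0,5) (2,0) (10,5) (11,8) (7,11)]:
  edge (0,5)–(2,0): clear
  edge (2,0)–(10,5): clear
  edge (10,5)–(11,8): clear
  edge (11,8)–(7,11): clear
  edge (7,11)–(0,5): clear
  midpoint (25/2,15/2) outside
  → clear
Obstacle 2 [(13,10) (21,1) (22,8)]:
  edge (13,10)–(21,1): clear
  edge (21,1)–(22,8): clear
  edge (22,8)–(13,10): clear
  midpoint (25/2,15/2) outside
  → clear
Obstacle 3 [(1,20) (7,14) (10,20)]:
  edge (1,20)–(7,14): clear
  edge (7,14)–(10,20): clear
  edge (10,20)–(1,20): clear
  midpoint (25/2,15/2) outside
  → clear

FREE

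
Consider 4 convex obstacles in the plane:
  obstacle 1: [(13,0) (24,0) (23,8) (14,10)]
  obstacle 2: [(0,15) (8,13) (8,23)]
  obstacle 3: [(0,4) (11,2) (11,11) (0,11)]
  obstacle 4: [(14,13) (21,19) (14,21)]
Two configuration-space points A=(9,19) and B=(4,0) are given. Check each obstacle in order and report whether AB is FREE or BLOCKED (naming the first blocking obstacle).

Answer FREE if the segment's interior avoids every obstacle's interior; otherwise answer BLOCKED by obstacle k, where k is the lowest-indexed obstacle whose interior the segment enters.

Obstacle 1 [(13,0) (24,0) (23,8) (14,10)]:
  edge (13,0)–(24,0): clear
  edge (24,0)–(23,8): clear
  edge (23,8)–(14,10): clear
  edge (14,10)–(13,0): clear
  midpoint (13/2,19/2) outside
  → clear
Obstacle 2 [(0,15) (8,13) (8,23)]:
  edge (0,15)–(8,13): crosses AB
  edge (8,13)–(8,23): crosses AB
  edge (8,23)–(0,15): clear
  → BLOCKED
Obstacle 3 [(0,4) (11,2) (11,11) (0,11)]:
  edge (0,4)–(11,2): crosses AB
  edge (11,2)–(11,11): clear
  edge (11,11)–(0,11): crosses AB
  edge (0,11)–(0,4): clear
  → BLOCKED
Obstacle 4 [(14,13) (21,19) (14,21)]:
  edge (14,13)–(21,19): clear
  edge (21,19)–(14,21): clear
  edge (14,21)–(14,13): clear
  midpoint (13/2,19/2) outside
  → clear

BLOCKED by obstacle 2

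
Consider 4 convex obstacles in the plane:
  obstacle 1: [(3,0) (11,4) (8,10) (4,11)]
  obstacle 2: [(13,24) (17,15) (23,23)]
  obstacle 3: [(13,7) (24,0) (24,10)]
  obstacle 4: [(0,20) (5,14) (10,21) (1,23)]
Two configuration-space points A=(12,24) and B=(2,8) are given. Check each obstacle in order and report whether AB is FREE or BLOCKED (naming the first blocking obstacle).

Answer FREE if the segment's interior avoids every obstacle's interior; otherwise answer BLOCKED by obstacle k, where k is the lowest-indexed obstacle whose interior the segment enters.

FREE

Obstacle 1 [(3,0) (11,4) (8,10) (4,11)]:
  edge (3,0)–(11,4): clear
  edge (11,4)–(8,10): clear
  edge (8,10)–(4,11): clear
  edge (4,11)–(3,0): clear
  midpoint (7,16) outside
  → clear
Obstacle 2 [(13,24) (17,15) (23,23)]:
  edge (13,24)–(17,15): clear
  edge (17,15)–(23,23): clear
  edge (23,23)–(13,24): clear
  midpoint (7,16) outside
  → clear
Obstacle 3 [(13,7) (24,0) (24,10)]:
  edge (13,7)–(24,0): clear
  edge (24,0)–(24,10): clear
  edge (24,10)–(13,7): clear
  midpoint (7,16) outside
  → clear
Obstacle 4 [(0,20) (5,14) (10,21) (1,23)]:
  edge (0,20)–(5,14): clear
  edge (5,14)–(10,21): clear
  edge (10,21)–(1,23): clear
  edge (1,23)–(0,20): clear
  midpoint (7,16) outside
  → clear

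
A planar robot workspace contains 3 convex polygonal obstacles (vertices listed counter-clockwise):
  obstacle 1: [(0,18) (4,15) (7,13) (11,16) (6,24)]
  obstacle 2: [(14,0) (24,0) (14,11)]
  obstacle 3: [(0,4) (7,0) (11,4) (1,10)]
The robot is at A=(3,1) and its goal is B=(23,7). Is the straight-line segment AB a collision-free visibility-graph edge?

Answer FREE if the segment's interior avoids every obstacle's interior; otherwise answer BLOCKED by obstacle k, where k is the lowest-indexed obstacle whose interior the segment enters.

BLOCKED by obstacle 2

Obstacle 1 [(0,18) (4,15) (7,13) (11,16) (6,24)]:
  edge (0,18)–(4,15): clear
  edge (4,15)–(7,13): clear
  edge (7,13)–(11,16): clear
  edge (11,16)–(6,24): clear
  edge (6,24)–(0,18): clear
  midpoint (13,4) outside
  → clear
Obstacle 2 [(14,0) (24,0) (14,11)]:
  edge (14,0)–(24,0): clear
  edge (24,0)–(14,11): crosses AB
  edge (14,11)–(14,0): crosses AB
  → BLOCKED
Obstacle 3 [(0,4) (7,0) (11,4) (1,10)]:
  edge (0,4)–(7,0): crosses AB
  edge (7,0)–(11,4): crosses AB
  edge (11,4)–(1,10): clear
  edge (1,10)–(0,4): clear
  → BLOCKED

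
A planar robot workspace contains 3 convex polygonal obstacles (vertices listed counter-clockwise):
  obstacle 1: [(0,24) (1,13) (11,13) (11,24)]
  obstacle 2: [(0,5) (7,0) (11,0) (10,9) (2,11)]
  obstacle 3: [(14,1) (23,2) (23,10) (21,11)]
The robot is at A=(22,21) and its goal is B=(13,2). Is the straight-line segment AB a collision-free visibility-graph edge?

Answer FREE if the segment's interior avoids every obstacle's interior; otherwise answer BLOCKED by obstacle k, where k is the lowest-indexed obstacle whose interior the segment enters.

FREE

Obstacle 1 [(0,24) (1,13) (11,13) (11,24)]:
  edge (0,24)–(1,13): clear
  edge (1,13)–(11,13): clear
  edge (11,13)–(11,24): clear
  edge (11,24)–(0,24): clear
  midpoint (35/2,23/2) outside
  → clear
Obstacle 2 [(0,5) (7,0) (11,0) (10,9) (2,11)]:
  edge (0,5)–(7,0): clear
  edge (7,0)–(11,0): clear
  edge (11,0)–(10,9): clear
  edge (10,9)–(2,11): clear
  edge (2,11)–(0,5): clear
  midpoint (35/2,23/2) outside
  → clear
Obstacle 3 [(14,1) (23,2) (23,10) (21,11)]:
  edge (14,1)–(23,2): clear
  edge (23,2)–(23,10): clear
  edge (23,10)–(21,11): clear
  edge (21,11)–(14,1): clear
  midpoint (35/2,23/2) outside
  → clear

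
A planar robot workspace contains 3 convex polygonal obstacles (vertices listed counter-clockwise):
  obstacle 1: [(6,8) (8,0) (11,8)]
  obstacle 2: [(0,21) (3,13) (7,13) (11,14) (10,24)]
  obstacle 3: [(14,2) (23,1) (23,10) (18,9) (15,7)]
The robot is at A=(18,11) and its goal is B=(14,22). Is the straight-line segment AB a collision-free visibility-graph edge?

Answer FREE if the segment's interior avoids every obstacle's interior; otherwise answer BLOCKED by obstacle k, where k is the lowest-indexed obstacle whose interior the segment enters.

Obstacle 1 [(6,8) (8,0) (11,8)]:
  edge (6,8)–(8,0): clear
  edge (8,0)–(11,8): clear
  edge (11,8)–(6,8): clear
  midpoint (16,33/2) outside
  → clear
Obstacle 2 [(0,21) (3,13) (7,13) (11,14) (10,24)]:
  edge (0,21)–(3,13): clear
  edge (3,13)–(7,13): clear
  edge (7,13)–(11,14): clear
  edge (11,14)–(10,24): clear
  edge (10,24)–(0,21): clear
  midpoint (16,33/2) outside
  → clear
Obstacle 3 [(14,2) (23,1) (23,10) (18,9) (15,7)]:
  edge (14,2)–(23,1): clear
  edge (23,1)–(23,10): clear
  edge (23,10)–(18,9): clear
  edge (18,9)–(15,7): clear
  edge (15,7)–(14,2): clear
  midpoint (16,33/2) outside
  → clear

FREE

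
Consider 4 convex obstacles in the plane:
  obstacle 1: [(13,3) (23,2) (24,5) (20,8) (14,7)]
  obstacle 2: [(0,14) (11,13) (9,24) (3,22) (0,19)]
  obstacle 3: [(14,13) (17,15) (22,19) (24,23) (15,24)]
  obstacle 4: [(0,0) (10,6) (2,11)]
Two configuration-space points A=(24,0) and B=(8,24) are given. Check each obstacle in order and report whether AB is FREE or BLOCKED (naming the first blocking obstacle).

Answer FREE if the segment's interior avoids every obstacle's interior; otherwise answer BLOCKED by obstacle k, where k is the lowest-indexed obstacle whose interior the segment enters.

BLOCKED by obstacle 1

Obstacle 1 [(13,3) (23,2) (24,5) (20,8) (14,7)]:
  edge (13,3)–(23,2): crosses AB
  edge (23,2)–(24,5): clear
  edge (24,5)–(20,8): clear
  edge (20,8)–(14,7): crosses AB
  edge (14,7)–(13,3): clear
  → BLOCKED
Obstacle 2 [(0,14) (11,13) (9,24) (3,22) (0,19)]:
  edge (0,14)–(11,13): clear
  edge (11,13)–(9,24): crosses AB
  edge (9,24)–(3,22): crosses AB
  edge (3,22)–(0,19): clear
  edge (0,19)–(0,14): clear
  → BLOCKED
Obstacle 3 [(14,13) (17,15) (22,19) (24,23) (15,24)]:
  edge (14,13)–(17,15): crosses AB
  edge (17,15)–(22,19): clear
  edge (22,19)–(24,23): clear
  edge (24,23)–(15,24): clear
  edge (15,24)–(14,13): crosses AB
  → BLOCKED
Obstacle 4 [(0,0) (10,6) (2,11)]:
  edge (0,0)–(10,6): clear
  edge (10,6)–(2,11): clear
  edge (2,11)–(0,0): clear
  midpoint (16,12) outside
  → clear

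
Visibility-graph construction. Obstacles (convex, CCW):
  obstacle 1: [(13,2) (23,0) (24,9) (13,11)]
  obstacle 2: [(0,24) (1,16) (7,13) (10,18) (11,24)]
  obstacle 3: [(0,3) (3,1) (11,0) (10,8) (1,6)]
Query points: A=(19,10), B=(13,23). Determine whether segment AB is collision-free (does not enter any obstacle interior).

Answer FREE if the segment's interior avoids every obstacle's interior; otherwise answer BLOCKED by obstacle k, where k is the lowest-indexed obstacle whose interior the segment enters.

Obstacle 1 [(13,2) (23,0) (24,9) (13,11)]:
  edge (13,2)–(23,0): clear
  edge (23,0)–(24,9): clear
  edge (24,9)–(13,11): clear
  edge (13,11)–(13,2): clear
  midpoint (16,33/2) outside
  → clear
Obstacle 2 [(0,24) (1,16) (7,13) (10,18) (11,24)]:
  edge (0,24)–(1,16): clear
  edge (1,16)–(7,13): clear
  edge (7,13)–(10,18): clear
  edge (10,18)–(11,24): clear
  edge (11,24)–(0,24): clear
  midpoint (16,33/2) outside
  → clear
Obstacle 3 [(0,3) (3,1) (11,0) (10,8) (1,6)]:
  edge (0,3)–(3,1): clear
  edge (3,1)–(11,0): clear
  edge (11,0)–(10,8): clear
  edge (10,8)–(1,6): clear
  edge (1,6)–(0,3): clear
  midpoint (16,33/2) outside
  → clear

FREE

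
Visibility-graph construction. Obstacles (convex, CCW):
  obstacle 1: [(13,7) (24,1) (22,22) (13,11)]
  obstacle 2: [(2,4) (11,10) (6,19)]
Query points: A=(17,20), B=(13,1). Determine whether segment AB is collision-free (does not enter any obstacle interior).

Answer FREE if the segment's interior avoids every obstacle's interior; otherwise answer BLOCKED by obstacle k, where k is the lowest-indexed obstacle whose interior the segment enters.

BLOCKED by obstacle 1

Obstacle 1 [(13,7) (24,1) (22,22) (13,11)]:
  edge (13,7)–(24,1): crosses AB
  edge (24,1)–(22,22): clear
  edge (22,22)–(13,11): crosses AB
  edge (13,11)–(13,7): clear
  → BLOCKED
Obstacle 2 [(2,4) (11,10) (6,19)]:
  edge (2,4)–(11,10): clear
  edge (11,10)–(6,19): clear
  edge (6,19)–(2,4): clear
  midpoint (15,21/2) outside
  → clear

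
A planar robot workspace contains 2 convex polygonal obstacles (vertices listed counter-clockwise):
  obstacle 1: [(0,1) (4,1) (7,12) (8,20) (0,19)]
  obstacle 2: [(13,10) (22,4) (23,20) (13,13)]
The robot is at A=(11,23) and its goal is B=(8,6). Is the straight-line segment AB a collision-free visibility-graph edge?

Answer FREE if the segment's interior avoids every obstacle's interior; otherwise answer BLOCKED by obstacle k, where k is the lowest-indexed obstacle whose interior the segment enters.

Obstacle 1 [(0,1) (4,1) (7,12) (8,20) (0,19)]:
  edge (0,1)–(4,1): clear
  edge (4,1)–(7,12): clear
  edge (7,12)–(8,20): clear
  edge (8,20)–(0,19): clear
  edge (0,19)–(0,1): clear
  midpoint (19/2,29/2) outside
  → clear
Obstacle 2 [(13,10) (22,4) (23,20) (13,13)]:
  edge (13,10)–(22,4): clear
  edge (22,4)–(23,20): clear
  edge (23,20)–(13,13): clear
  edge (13,13)–(13,10): clear
  midpoint (19/2,29/2) outside
  → clear

FREE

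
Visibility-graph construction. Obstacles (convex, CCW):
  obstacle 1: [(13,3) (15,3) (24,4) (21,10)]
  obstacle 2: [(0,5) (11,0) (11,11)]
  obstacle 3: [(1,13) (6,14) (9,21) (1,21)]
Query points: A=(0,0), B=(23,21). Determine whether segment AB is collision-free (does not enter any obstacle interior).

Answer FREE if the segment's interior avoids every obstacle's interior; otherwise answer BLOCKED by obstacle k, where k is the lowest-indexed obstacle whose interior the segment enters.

Obstacle 1 [(13,3) (15,3) (24,4) (21,10)]:
  edge (13,3)–(15,3): clear
  edge (15,3)–(24,4): clear
  edge (24,4)–(21,10): clear
  edge (21,10)–(13,3): clear
  midpoint (23/2,21/2) outside
  → clear
Obstacle 2 [(0,5) (11,0) (11,11)]:
  edge (0,5)–(11,0): crosses AB
  edge (11,0)–(11,11): crosses AB
  edge (11,11)–(0,5): clear
  → BLOCKED
Obstacle 3 [(1,13) (6,14) (9,21) (1,21)]:
  edge (1,13)–(6,14): clear
  edge (6,14)–(9,21): clear
  edge (9,21)–(1,21): clear
  edge (1,21)–(1,13): clear
  midpoint (23/2,21/2) outside
  → clear

BLOCKED by obstacle 2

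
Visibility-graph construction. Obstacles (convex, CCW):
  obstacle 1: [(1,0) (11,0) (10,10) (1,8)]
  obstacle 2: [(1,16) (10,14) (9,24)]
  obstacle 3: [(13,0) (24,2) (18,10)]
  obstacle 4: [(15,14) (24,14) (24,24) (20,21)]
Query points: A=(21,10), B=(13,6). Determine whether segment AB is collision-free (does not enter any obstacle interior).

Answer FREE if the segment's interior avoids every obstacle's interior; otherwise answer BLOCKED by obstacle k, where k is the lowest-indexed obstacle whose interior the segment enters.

Obstacle 1 [(1,0) (11,0) (10,10) (1,8)]:
  edge (1,0)–(11,0): clear
  edge (11,0)–(10,10): clear
  edge (10,10)–(1,8): clear
  edge (1,8)–(1,0): clear
  midpoint (17,8) outside
  → clear
Obstacle 2 [(1,16) (10,14) (9,24)]:
  edge (1,16)–(10,14): clear
  edge (10,14)–(9,24): clear
  edge (9,24)–(1,16): clear
  midpoint (17,8) outside
  → clear
Obstacle 3 [(13,0) (24,2) (18,10)]:
  edge (13,0)–(24,2): clear
  edge (24,2)–(18,10): crosses AB
  edge (18,10)–(13,0): crosses AB
  → BLOCKED
Obstacle 4 [(15,14) (24,14) (24,24) (20,21)]:
  edge (15,14)–(24,14): clear
  edge (24,14)–(24,24): clear
  edge (24,24)–(20,21): clear
  edge (20,21)–(15,14): clear
  midpoint (17,8) outside
  → clear

BLOCKED by obstacle 3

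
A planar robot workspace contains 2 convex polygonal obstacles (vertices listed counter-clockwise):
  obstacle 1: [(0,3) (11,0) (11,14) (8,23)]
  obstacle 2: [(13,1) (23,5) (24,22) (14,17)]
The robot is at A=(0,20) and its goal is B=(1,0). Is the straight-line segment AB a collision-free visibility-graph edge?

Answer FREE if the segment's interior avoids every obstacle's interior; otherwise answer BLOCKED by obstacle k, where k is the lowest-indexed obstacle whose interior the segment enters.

BLOCKED by obstacle 1

Obstacle 1 [(0,3) (11,0) (11,14) (8,23)]:
  edge (0,3)–(11,0): crosses AB
  edge (11,0)–(11,14): clear
  edge (11,14)–(8,23): clear
  edge (8,23)–(0,3): crosses AB
  → BLOCKED
Obstacle 2 [(13,1) (23,5) (24,22) (14,17)]:
  edge (13,1)–(23,5): clear
  edge (23,5)–(24,22): clear
  edge (24,22)–(14,17): clear
  edge (14,17)–(13,1): clear
  midpoint (1/2,10) outside
  → clear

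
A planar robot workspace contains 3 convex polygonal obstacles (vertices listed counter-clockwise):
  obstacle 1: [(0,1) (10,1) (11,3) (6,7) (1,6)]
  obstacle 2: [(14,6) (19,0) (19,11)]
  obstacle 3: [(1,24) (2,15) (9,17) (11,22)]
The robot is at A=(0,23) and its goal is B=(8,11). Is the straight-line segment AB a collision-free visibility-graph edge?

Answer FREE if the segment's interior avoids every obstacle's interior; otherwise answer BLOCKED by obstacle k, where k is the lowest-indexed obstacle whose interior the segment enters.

BLOCKED by obstacle 3

Obstacle 1 [(0,1) (10,1) (11,3) (6,7) (1,6)]:
  edge (0,1)–(10,1): clear
  edge (10,1)–(11,3): clear
  edge (11,3)–(6,7): clear
  edge (6,7)–(1,6): clear
  edge (1,6)–(0,1): clear
  midpoint (4,17) outside
  → clear
Obstacle 2 [(14,6) (19,0) (19,11)]:
  edge (14,6)–(19,0): clear
  edge (19,0)–(19,11): clear
  edge (19,11)–(14,6): clear
  midpoint (4,17) outside
  → clear
Obstacle 3 [(1,24) (2,15) (9,17) (11,22)]:
  edge (1,24)–(2,15): crosses AB
  edge (2,15)–(9,17): crosses AB
  edge (9,17)–(11,22): clear
  edge (11,22)–(1,24): clear
  → BLOCKED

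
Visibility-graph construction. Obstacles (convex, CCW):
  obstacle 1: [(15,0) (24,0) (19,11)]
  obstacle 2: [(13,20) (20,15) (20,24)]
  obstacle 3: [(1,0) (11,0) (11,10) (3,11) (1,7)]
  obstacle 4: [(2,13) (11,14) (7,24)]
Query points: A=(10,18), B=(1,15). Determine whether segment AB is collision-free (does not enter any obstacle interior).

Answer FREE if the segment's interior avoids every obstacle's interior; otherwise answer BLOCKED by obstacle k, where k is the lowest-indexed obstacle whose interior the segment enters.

BLOCKED by obstacle 4

Obstacle 1 [(15,0) (24,0) (19,11)]:
  edge (15,0)–(24,0): clear
  edge (24,0)–(19,11): clear
  edge (19,11)–(15,0): clear
  midpoint (11/2,33/2) outside
  → clear
Obstacle 2 [(13,20) (20,15) (20,24)]:
  edge (13,20)–(20,15): clear
  edge (20,15)–(20,24): clear
  edge (20,24)–(13,20): clear
  midpoint (11/2,33/2) outside
  → clear
Obstacle 3 [(1,0) (11,0) (11,10) (3,11) (1,7)]:
  edge (1,0)–(11,0): clear
  edge (11,0)–(11,10): clear
  edge (11,10)–(3,11): clear
  edge (3,11)–(1,7): clear
  edge (1,7)–(1,0): clear
  midpoint (11/2,33/2) outside
  → clear
Obstacle 4 [(2,13) (11,14) (7,24)]:
  edge (2,13)–(11,14): clear
  edge (11,14)–(7,24): crosses AB
  edge (7,24)–(2,13): crosses AB
  → BLOCKED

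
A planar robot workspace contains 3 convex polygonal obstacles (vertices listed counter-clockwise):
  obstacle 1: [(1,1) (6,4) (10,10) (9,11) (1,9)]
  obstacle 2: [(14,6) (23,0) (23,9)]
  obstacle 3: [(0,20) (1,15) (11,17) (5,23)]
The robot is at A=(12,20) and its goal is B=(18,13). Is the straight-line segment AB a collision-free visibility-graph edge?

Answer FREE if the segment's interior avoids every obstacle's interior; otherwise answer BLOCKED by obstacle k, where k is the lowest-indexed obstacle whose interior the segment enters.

Obstacle 1 [(1,1) (6,4) (10,10) (9,11) (1,9)]:
  edge (1,1)–(6,4): clear
  edge (6,4)–(10,10): clear
  edge (10,10)–(9,11): clear
  edge (9,11)–(1,9): clear
  edge (1,9)–(1,1): clear
  midpoint (15,33/2) outside
  → clear
Obstacle 2 [(14,6) (23,0) (23,9)]:
  edge (14,6)–(23,0): clear
  edge (23,0)–(23,9): clear
  edge (23,9)–(14,6): clear
  midpoint (15,33/2) outside
  → clear
Obstacle 3 [(0,20) (1,15) (11,17) (5,23)]:
  edge (0,20)–(1,15): clear
  edge (1,15)–(11,17): clear
  edge (11,17)–(5,23): clear
  edge (5,23)–(0,20): clear
  midpoint (15,33/2) outside
  → clear

FREE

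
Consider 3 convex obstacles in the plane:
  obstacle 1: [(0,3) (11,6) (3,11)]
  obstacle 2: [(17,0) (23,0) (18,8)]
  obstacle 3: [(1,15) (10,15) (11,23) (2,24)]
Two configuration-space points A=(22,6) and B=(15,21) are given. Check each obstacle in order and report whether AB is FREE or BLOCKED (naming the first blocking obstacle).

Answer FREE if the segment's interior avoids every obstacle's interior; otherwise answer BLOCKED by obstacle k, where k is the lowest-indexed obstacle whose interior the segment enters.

FREE

Obstacle 1 [(0,3) (11,6) (3,11)]:
  edge (0,3)–(11,6): clear
  edge (11,6)–(3,11): clear
  edge (3,11)–(0,3): clear
  midpoint (37/2,27/2) outside
  → clear
Obstacle 2 [(17,0) (23,0) (18,8)]:
  edge (17,0)–(23,0): clear
  edge (23,0)–(18,8): clear
  edge (18,8)–(17,0): clear
  midpoint (37/2,27/2) outside
  → clear
Obstacle 3 [(1,15) (10,15) (11,23) (2,24)]:
  edge (1,15)–(10,15): clear
  edge (10,15)–(11,23): clear
  edge (11,23)–(2,24): clear
  edge (2,24)–(1,15): clear
  midpoint (37/2,27/2) outside
  → clear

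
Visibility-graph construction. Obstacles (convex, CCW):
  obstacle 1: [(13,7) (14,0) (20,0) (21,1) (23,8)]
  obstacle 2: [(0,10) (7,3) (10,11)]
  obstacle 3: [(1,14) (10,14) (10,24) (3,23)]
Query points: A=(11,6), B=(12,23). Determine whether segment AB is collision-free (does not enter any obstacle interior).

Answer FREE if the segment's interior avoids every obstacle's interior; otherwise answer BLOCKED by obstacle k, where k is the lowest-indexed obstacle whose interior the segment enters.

FREE

Obstacle 1 [(13,7) (14,0) (20,0) (21,1) (23,8)]:
  edge (13,7)–(14,0): clear
  edge (14,0)–(20,0): clear
  edge (20,0)–(21,1): clear
  edge (21,1)–(23,8): clear
  edge (23,8)–(13,7): clear
  midpoint (23/2,29/2) outside
  → clear
Obstacle 2 [(0,10) (7,3) (10,11)]:
  edge (0,10)–(7,3): clear
  edge (7,3)–(10,11): clear
  edge (10,11)–(0,10): clear
  midpoint (23/2,29/2) outside
  → clear
Obstacle 3 [(1,14) (10,14) (10,24) (3,23)]:
  edge (1,14)–(10,14): clear
  edge (10,14)–(10,24): clear
  edge (10,24)–(3,23): clear
  edge (3,23)–(1,14): clear
  midpoint (23/2,29/2) outside
  → clear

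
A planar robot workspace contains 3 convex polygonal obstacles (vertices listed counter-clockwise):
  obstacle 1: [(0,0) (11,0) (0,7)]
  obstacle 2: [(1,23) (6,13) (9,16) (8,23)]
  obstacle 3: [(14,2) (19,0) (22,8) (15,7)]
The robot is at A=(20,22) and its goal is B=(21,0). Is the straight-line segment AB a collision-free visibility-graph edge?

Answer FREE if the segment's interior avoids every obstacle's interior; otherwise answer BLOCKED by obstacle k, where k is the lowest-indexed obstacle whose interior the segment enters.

BLOCKED by obstacle 3

Obstacle 1 [(0,0) (11,0) (0,7)]:
  edge (0,0)–(11,0): clear
  edge (11,0)–(0,7): clear
  edge (0,7)–(0,0): clear
  midpoint (41/2,11) outside
  → clear
Obstacle 2 [(1,23) (6,13) (9,16) (8,23)]:
  edge (1,23)–(6,13): clear
  edge (6,13)–(9,16): clear
  edge (9,16)–(8,23): clear
  edge (8,23)–(1,23): clear
  midpoint (41/2,11) outside
  → clear
Obstacle 3 [(14,2) (19,0) (22,8) (15,7)]:
  edge (14,2)–(19,0): clear
  edge (19,0)–(22,8): crosses AB
  edge (22,8)–(15,7): crosses AB
  edge (15,7)–(14,2): clear
  → BLOCKED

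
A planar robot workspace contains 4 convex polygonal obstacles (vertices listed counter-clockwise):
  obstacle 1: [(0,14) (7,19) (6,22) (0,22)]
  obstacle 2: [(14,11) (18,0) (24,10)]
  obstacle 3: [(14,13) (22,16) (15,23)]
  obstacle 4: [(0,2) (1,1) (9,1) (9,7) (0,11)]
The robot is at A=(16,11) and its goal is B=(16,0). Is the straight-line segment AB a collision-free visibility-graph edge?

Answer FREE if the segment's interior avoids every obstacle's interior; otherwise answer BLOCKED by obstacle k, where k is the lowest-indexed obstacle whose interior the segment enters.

Obstacle 1 [(0,14) (7,19) (6,22) (0,22)]:
  edge (0,14)–(7,19): clear
  edge (7,19)–(6,22): clear
  edge (6,22)–(0,22): clear
  edge (0,22)–(0,14): clear
  midpoint (16,11/2) outside
  → clear
Obstacle 2 [(14,11) (18,0) (24,10)]:
  edge (14,11)–(18,0): crosses AB
  edge (18,0)–(24,10): clear
  edge (24,10)–(14,11): crosses AB
  → BLOCKED
Obstacle 3 [(14,13) (22,16) (15,23)]:
  edge (14,13)–(22,16): clear
  edge (22,16)–(15,23): clear
  edge (15,23)–(14,13): clear
  midpoint (16,11/2) outside
  → clear
Obstacle 4 [(0,2) (1,1) (9,1) (9,7) (0,11)]:
  edge (0,2)–(1,1): clear
  edge (1,1)–(9,1): clear
  edge (9,1)–(9,7): clear
  edge (9,7)–(0,11): clear
  edge (0,11)–(0,2): clear
  midpoint (16,11/2) outside
  → clear

BLOCKED by obstacle 2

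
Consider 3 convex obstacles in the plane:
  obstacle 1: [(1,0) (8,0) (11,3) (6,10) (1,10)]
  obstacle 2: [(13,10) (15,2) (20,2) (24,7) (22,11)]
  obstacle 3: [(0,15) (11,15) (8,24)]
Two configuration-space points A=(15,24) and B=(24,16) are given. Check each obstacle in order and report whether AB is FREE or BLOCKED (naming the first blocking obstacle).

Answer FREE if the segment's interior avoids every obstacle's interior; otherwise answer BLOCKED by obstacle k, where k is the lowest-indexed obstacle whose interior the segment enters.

FREE

Obstacle 1 [(1,0) (8,0) (11,3) (6,10) (1,10)]:
  edge (1,0)–(8,0): clear
  edge (8,0)–(11,3): clear
  edge (11,3)–(6,10): clear
  edge (6,10)–(1,10): clear
  edge (1,10)–(1,0): clear
  midpoint (39/2,20) outside
  → clear
Obstacle 2 [(13,10) (15,2) (20,2) (24,7) (22,11)]:
  edge (13,10)–(15,2): clear
  edge (15,2)–(20,2): clear
  edge (20,2)–(24,7): clear
  edge (24,7)–(22,11): clear
  edge (22,11)–(13,10): clear
  midpoint (39/2,20) outside
  → clear
Obstacle 3 [(0,15) (11,15) (8,24)]:
  edge (0,15)–(11,15): clear
  edge (11,15)–(8,24): clear
  edge (8,24)–(0,15): clear
  midpoint (39/2,20) outside
  → clear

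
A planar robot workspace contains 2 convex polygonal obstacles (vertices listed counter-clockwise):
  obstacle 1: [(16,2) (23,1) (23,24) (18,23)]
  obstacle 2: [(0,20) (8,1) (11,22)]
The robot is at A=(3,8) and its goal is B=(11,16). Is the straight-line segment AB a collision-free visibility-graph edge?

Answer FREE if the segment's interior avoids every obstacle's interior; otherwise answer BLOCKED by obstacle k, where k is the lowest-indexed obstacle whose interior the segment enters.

Obstacle 1 [(16,2) (23,1) (23,24) (18,23)]:
  edge (16,2)–(23,1): clear
  edge (23,1)–(23,24): clear
  edge (23,24)–(18,23): clear
  edge (18,23)–(16,2): clear
  midpoint (7,12) outside
  → clear
Obstacle 2 [(0,20) (8,1) (11,22)]:
  edge (0,20)–(8,1): crosses AB
  edge (8,1)–(11,22): crosses AB
  edge (11,22)–(0,20): clear
  → BLOCKED

BLOCKED by obstacle 2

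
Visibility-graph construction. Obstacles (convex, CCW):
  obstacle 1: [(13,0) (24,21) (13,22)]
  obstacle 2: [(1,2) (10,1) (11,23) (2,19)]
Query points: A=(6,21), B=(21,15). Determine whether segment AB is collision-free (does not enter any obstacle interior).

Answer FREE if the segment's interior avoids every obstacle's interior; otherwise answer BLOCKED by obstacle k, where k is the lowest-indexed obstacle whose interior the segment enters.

BLOCKED by obstacle 1

Obstacle 1 [(13,0) (24,21) (13,22)]:
  edge (13,0)–(24,21): crosses AB
  edge (24,21)–(13,22): clear
  edge (13,22)–(13,0): crosses AB
  → BLOCKED
Obstacle 2 [(1,2) (10,1) (11,23) (2,19)]:
  edge (1,2)–(10,1): clear
  edge (10,1)–(11,23): crosses AB
  edge (11,23)–(2,19): crosses AB
  edge (2,19)–(1,2): clear
  → BLOCKED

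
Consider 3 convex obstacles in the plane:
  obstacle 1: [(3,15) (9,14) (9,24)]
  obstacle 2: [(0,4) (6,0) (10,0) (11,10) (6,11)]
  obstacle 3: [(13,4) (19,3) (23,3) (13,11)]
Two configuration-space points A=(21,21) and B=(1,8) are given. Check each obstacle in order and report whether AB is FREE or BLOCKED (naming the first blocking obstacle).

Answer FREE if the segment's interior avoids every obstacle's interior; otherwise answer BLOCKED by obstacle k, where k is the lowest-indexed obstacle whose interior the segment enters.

Obstacle 1 [(3,15) (9,14) (9,24)]:
  edge (3,15)–(9,14): clear
  edge (9,14)–(9,24): clear
  edge (9,24)–(3,15): clear
  midpoint (11,29/2) outside
  → clear
Obstacle 2 [(0,4) (6,0) (10,0) (11,10) (6,11)]:
  edge (0,4)–(6,0): clear
  edge (6,0)–(10,0): clear
  edge (10,0)–(11,10): clear
  edge (11,10)–(6,11): clear
  edge (6,11)–(0,4): clear
  midpoint (11,29/2) outside
  → clear
Obstacle 3 [(13,4) (19,3) (23,3) (13,11)]:
  edge (13,4)–(19,3): clear
  edge (19,3)–(23,3): clear
  edge (23,3)–(13,11): clear
  edge (13,11)–(13,4): clear
  midpoint (11,29/2) outside
  → clear

FREE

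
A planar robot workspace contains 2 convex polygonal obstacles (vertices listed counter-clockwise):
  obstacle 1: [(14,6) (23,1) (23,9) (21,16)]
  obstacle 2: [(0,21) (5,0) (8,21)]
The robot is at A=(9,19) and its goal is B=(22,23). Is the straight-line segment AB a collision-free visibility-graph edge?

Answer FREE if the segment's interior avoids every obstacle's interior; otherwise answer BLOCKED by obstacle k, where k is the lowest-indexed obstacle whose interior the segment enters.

FREE

Obstacle 1 [(14,6) (23,1) (23,9) (21,16)]:
  edge (14,6)–(23,1): clear
  edge (23,1)–(23,9): clear
  edge (23,9)–(21,16): clear
  edge (21,16)–(14,6): clear
  midpoint (31/2,21) outside
  → clear
Obstacle 2 [(0,21) (5,0) (8,21)]:
  edge (0,21)–(5,0): clear
  edge (5,0)–(8,21): clear
  edge (8,21)–(0,21): clear
  midpoint (31/2,21) outside
  → clear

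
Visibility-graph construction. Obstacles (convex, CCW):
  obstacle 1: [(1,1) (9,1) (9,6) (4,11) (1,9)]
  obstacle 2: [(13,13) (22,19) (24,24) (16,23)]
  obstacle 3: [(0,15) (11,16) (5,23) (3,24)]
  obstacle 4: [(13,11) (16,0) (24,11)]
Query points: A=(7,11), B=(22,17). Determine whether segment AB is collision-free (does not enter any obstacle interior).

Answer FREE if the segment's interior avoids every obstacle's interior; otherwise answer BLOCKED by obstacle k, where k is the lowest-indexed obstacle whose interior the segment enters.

BLOCKED by obstacle 2

Obstacle 1 [(1,1) (9,1) (9,6) (4,11) (1,9)]:
  edge (1,1)–(9,1): clear
  edge (9,1)–(9,6): clear
  edge (9,6)–(4,11): clear
  edge (4,11)–(1,9): clear
  edge (1,9)–(1,1): clear
  midpoint (29/2,14) outside
  → clear
Obstacle 2 [(13,13) (22,19) (24,24) (16,23)]:
  edge (13,13)–(22,19): crosses AB
  edge (22,19)–(24,24): clear
  edge (24,24)–(16,23): clear
  edge (16,23)–(13,13): crosses AB
  → BLOCKED
Obstacle 3 [(0,15) (11,16) (5,23) (3,24)]:
  edge (0,15)–(11,16): clear
  edge (11,16)–(5,23): clear
  edge (5,23)–(3,24): clear
  edge (3,24)–(0,15): clear
  midpoint (29/2,14) outside
  → clear
Obstacle 4 [(13,11) (16,0) (24,11)]:
  edge (13,11)–(16,0): clear
  edge (16,0)–(24,11): clear
  edge (24,11)–(13,11): clear
  midpoint (29/2,14) outside
  → clear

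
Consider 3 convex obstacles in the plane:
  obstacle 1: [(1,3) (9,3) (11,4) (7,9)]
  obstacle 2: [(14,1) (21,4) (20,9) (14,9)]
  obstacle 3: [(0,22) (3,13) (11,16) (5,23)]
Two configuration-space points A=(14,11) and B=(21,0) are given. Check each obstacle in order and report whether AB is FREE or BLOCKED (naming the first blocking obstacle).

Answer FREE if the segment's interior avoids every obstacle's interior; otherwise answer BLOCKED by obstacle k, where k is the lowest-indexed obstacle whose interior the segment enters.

Obstacle 1 [(1,3) (9,3) (11,4) (7,9)]:
  edge (1,3)–(9,3): clear
  edge (9,3)–(11,4): clear
  edge (11,4)–(7,9): clear
  edge (7,9)–(1,3): clear
  midpoint (35/2,11/2) outside
  → clear
Obstacle 2 [(14,1) (21,4) (20,9) (14,9)]:
  edge (14,1)–(21,4): crosses AB
  edge (21,4)–(20,9): clear
  edge (20,9)–(14,9): crosses AB
  edge (14,9)–(14,1): clear
  → BLOCKED
Obstacle 3 [(0,22) (3,13) (11,16) (5,23)]:
  edge (0,22)–(3,13): clear
  edge (3,13)–(11,16): clear
  edge (11,16)–(5,23): clear
  edge (5,23)–(0,22): clear
  midpoint (35/2,11/2) outside
  → clear

BLOCKED by obstacle 2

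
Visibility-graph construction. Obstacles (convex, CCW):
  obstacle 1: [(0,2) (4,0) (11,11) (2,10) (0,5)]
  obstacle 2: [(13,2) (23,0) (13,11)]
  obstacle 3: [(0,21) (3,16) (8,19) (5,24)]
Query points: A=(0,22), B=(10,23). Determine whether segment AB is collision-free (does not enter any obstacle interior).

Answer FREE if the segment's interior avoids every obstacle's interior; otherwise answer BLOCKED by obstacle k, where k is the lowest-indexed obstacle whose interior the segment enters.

BLOCKED by obstacle 3

Obstacle 1 [(0,2) (4,0) (11,11) (2,10) (0,5)]:
  edge (0,2)–(4,0): clear
  edge (4,0)–(11,11): clear
  edge (11,11)–(2,10): clear
  edge (2,10)–(0,5): clear
  edge (0,5)–(0,2): clear
  midpoint (5,45/2) outside
  → clear
Obstacle 2 [(13,2) (23,0) (13,11)]:
  edge (13,2)–(23,0): clear
  edge (23,0)–(13,11): clear
  edge (13,11)–(13,2): clear
  midpoint (5,45/2) outside
  → clear
Obstacle 3 [(0,21) (3,16) (8,19) (5,24)]:
  edge (0,21)–(3,16): clear
  edge (3,16)–(8,19): clear
  edge (8,19)–(5,24): crosses AB
  edge (5,24)–(0,21): crosses AB
  → BLOCKED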